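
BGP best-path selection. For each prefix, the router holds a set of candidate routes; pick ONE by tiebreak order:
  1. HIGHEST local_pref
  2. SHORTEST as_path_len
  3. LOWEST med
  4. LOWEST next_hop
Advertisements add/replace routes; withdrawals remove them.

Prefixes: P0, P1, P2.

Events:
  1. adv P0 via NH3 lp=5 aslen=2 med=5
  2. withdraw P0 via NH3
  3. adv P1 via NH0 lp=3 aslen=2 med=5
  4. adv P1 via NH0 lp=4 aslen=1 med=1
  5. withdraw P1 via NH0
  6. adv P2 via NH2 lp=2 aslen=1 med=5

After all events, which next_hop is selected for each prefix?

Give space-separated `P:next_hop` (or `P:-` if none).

Answer: P0:- P1:- P2:NH2

Derivation:
Op 1: best P0=NH3 P1=- P2=-
Op 2: best P0=- P1=- P2=-
Op 3: best P0=- P1=NH0 P2=-
Op 4: best P0=- P1=NH0 P2=-
Op 5: best P0=- P1=- P2=-
Op 6: best P0=- P1=- P2=NH2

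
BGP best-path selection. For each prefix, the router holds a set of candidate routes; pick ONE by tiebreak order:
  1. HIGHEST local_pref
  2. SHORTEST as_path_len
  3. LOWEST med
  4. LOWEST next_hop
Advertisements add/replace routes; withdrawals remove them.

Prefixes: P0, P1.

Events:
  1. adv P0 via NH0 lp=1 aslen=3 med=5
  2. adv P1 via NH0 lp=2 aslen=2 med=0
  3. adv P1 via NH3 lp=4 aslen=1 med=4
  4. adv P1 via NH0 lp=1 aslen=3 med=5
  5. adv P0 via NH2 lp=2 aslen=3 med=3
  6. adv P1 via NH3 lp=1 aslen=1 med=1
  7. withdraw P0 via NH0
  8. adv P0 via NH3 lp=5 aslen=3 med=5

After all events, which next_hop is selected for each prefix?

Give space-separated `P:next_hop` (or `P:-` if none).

Answer: P0:NH3 P1:NH3

Derivation:
Op 1: best P0=NH0 P1=-
Op 2: best P0=NH0 P1=NH0
Op 3: best P0=NH0 P1=NH3
Op 4: best P0=NH0 P1=NH3
Op 5: best P0=NH2 P1=NH3
Op 6: best P0=NH2 P1=NH3
Op 7: best P0=NH2 P1=NH3
Op 8: best P0=NH3 P1=NH3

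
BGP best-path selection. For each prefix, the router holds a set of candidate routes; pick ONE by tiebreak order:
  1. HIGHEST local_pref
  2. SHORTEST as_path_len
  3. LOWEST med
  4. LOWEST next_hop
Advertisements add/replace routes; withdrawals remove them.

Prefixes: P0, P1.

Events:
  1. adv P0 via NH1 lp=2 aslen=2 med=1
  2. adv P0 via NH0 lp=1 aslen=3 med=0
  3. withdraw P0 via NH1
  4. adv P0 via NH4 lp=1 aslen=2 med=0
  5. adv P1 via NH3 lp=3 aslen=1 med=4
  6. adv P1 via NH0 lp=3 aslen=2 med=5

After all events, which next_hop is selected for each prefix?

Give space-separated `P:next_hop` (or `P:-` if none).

Op 1: best P0=NH1 P1=-
Op 2: best P0=NH1 P1=-
Op 3: best P0=NH0 P1=-
Op 4: best P0=NH4 P1=-
Op 5: best P0=NH4 P1=NH3
Op 6: best P0=NH4 P1=NH3

Answer: P0:NH4 P1:NH3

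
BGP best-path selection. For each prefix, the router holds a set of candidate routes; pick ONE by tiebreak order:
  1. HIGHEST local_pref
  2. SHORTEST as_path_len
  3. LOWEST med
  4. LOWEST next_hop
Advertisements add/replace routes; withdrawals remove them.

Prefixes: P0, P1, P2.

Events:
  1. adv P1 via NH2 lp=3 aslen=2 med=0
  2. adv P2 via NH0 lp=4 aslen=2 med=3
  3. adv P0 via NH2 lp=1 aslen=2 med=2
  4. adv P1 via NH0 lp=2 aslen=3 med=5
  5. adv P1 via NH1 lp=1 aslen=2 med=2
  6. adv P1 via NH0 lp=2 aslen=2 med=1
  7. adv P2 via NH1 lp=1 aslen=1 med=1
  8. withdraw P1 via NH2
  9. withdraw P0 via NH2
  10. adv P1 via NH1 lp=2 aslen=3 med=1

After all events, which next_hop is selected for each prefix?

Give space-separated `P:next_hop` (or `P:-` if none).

Answer: P0:- P1:NH0 P2:NH0

Derivation:
Op 1: best P0=- P1=NH2 P2=-
Op 2: best P0=- P1=NH2 P2=NH0
Op 3: best P0=NH2 P1=NH2 P2=NH0
Op 4: best P0=NH2 P1=NH2 P2=NH0
Op 5: best P0=NH2 P1=NH2 P2=NH0
Op 6: best P0=NH2 P1=NH2 P2=NH0
Op 7: best P0=NH2 P1=NH2 P2=NH0
Op 8: best P0=NH2 P1=NH0 P2=NH0
Op 9: best P0=- P1=NH0 P2=NH0
Op 10: best P0=- P1=NH0 P2=NH0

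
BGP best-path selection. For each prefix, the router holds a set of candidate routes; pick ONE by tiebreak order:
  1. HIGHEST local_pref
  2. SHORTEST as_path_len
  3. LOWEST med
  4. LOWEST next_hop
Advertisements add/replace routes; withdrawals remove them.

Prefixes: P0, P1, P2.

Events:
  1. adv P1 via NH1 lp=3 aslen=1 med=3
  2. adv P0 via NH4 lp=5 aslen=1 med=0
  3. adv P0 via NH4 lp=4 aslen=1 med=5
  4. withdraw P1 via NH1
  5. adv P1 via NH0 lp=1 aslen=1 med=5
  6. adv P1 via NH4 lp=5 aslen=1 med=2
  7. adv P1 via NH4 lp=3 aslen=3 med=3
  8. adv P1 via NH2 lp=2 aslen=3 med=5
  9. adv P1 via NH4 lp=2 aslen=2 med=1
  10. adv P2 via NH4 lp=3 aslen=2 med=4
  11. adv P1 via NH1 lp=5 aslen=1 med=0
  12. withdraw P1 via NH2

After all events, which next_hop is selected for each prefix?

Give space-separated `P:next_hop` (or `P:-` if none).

Answer: P0:NH4 P1:NH1 P2:NH4

Derivation:
Op 1: best P0=- P1=NH1 P2=-
Op 2: best P0=NH4 P1=NH1 P2=-
Op 3: best P0=NH4 P1=NH1 P2=-
Op 4: best P0=NH4 P1=- P2=-
Op 5: best P0=NH4 P1=NH0 P2=-
Op 6: best P0=NH4 P1=NH4 P2=-
Op 7: best P0=NH4 P1=NH4 P2=-
Op 8: best P0=NH4 P1=NH4 P2=-
Op 9: best P0=NH4 P1=NH4 P2=-
Op 10: best P0=NH4 P1=NH4 P2=NH4
Op 11: best P0=NH4 P1=NH1 P2=NH4
Op 12: best P0=NH4 P1=NH1 P2=NH4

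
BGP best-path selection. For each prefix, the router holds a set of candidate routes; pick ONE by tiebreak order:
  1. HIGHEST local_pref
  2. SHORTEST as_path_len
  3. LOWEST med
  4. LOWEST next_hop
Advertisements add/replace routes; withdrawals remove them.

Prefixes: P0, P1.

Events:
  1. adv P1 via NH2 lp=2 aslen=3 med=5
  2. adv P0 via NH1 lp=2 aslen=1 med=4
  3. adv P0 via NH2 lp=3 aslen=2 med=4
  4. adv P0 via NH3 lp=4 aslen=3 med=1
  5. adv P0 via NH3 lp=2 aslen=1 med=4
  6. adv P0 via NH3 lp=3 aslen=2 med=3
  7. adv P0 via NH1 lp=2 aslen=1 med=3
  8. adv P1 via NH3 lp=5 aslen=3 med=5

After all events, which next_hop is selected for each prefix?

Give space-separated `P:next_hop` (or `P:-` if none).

Answer: P0:NH3 P1:NH3

Derivation:
Op 1: best P0=- P1=NH2
Op 2: best P0=NH1 P1=NH2
Op 3: best P0=NH2 P1=NH2
Op 4: best P0=NH3 P1=NH2
Op 5: best P0=NH2 P1=NH2
Op 6: best P0=NH3 P1=NH2
Op 7: best P0=NH3 P1=NH2
Op 8: best P0=NH3 P1=NH3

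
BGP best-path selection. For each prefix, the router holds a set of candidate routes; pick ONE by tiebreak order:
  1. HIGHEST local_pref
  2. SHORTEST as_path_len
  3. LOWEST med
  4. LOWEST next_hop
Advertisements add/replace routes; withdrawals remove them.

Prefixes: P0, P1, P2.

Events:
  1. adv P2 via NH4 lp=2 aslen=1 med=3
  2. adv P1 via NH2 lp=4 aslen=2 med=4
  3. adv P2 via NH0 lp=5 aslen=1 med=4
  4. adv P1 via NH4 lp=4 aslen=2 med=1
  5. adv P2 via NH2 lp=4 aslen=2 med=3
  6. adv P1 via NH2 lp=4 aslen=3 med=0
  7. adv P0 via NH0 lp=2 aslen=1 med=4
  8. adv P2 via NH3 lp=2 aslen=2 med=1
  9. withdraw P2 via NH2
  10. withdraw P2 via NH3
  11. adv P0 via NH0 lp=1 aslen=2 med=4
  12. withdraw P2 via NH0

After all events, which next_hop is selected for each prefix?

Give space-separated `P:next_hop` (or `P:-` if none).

Answer: P0:NH0 P1:NH4 P2:NH4

Derivation:
Op 1: best P0=- P1=- P2=NH4
Op 2: best P0=- P1=NH2 P2=NH4
Op 3: best P0=- P1=NH2 P2=NH0
Op 4: best P0=- P1=NH4 P2=NH0
Op 5: best P0=- P1=NH4 P2=NH0
Op 6: best P0=- P1=NH4 P2=NH0
Op 7: best P0=NH0 P1=NH4 P2=NH0
Op 8: best P0=NH0 P1=NH4 P2=NH0
Op 9: best P0=NH0 P1=NH4 P2=NH0
Op 10: best P0=NH0 P1=NH4 P2=NH0
Op 11: best P0=NH0 P1=NH4 P2=NH0
Op 12: best P0=NH0 P1=NH4 P2=NH4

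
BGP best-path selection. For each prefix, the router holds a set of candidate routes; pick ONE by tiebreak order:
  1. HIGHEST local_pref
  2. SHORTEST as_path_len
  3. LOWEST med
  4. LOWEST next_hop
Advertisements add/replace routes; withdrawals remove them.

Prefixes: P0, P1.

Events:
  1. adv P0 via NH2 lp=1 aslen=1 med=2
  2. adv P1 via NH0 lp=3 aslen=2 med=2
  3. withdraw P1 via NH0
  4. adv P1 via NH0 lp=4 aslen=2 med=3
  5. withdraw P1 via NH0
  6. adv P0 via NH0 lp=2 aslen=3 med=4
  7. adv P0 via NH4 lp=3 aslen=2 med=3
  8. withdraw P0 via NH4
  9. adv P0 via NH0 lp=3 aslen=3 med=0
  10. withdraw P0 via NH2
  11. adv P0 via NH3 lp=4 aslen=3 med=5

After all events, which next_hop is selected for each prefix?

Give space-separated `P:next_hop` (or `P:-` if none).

Answer: P0:NH3 P1:-

Derivation:
Op 1: best P0=NH2 P1=-
Op 2: best P0=NH2 P1=NH0
Op 3: best P0=NH2 P1=-
Op 4: best P0=NH2 P1=NH0
Op 5: best P0=NH2 P1=-
Op 6: best P0=NH0 P1=-
Op 7: best P0=NH4 P1=-
Op 8: best P0=NH0 P1=-
Op 9: best P0=NH0 P1=-
Op 10: best P0=NH0 P1=-
Op 11: best P0=NH3 P1=-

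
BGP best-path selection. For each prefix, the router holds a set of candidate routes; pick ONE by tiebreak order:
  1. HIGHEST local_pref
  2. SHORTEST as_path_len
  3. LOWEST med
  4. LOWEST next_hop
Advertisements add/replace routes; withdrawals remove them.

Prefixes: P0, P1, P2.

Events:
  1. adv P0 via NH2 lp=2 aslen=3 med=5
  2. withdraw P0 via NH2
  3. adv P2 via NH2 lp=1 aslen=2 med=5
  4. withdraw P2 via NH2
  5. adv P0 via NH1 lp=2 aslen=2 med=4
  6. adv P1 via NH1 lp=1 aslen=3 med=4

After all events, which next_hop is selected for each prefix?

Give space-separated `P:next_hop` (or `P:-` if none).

Answer: P0:NH1 P1:NH1 P2:-

Derivation:
Op 1: best P0=NH2 P1=- P2=-
Op 2: best P0=- P1=- P2=-
Op 3: best P0=- P1=- P2=NH2
Op 4: best P0=- P1=- P2=-
Op 5: best P0=NH1 P1=- P2=-
Op 6: best P0=NH1 P1=NH1 P2=-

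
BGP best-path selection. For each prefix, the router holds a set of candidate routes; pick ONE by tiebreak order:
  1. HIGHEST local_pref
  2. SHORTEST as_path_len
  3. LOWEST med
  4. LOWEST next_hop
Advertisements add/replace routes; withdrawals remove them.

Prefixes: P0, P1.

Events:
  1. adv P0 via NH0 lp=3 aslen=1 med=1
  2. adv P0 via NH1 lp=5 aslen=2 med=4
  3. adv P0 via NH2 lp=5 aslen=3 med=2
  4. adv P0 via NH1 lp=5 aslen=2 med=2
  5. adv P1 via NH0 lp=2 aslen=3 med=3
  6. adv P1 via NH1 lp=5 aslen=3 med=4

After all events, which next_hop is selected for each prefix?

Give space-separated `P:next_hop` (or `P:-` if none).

Answer: P0:NH1 P1:NH1

Derivation:
Op 1: best P0=NH0 P1=-
Op 2: best P0=NH1 P1=-
Op 3: best P0=NH1 P1=-
Op 4: best P0=NH1 P1=-
Op 5: best P0=NH1 P1=NH0
Op 6: best P0=NH1 P1=NH1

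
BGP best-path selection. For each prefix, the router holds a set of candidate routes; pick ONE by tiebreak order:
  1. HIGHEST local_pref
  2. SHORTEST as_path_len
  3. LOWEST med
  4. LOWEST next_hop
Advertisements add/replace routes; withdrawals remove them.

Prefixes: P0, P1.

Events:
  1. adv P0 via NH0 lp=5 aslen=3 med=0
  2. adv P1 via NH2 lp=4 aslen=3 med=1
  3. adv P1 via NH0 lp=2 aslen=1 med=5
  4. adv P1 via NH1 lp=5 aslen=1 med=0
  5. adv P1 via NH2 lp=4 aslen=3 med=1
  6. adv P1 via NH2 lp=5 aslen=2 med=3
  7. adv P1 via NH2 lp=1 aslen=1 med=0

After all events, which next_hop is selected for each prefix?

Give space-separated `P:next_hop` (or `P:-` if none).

Op 1: best P0=NH0 P1=-
Op 2: best P0=NH0 P1=NH2
Op 3: best P0=NH0 P1=NH2
Op 4: best P0=NH0 P1=NH1
Op 5: best P0=NH0 P1=NH1
Op 6: best P0=NH0 P1=NH1
Op 7: best P0=NH0 P1=NH1

Answer: P0:NH0 P1:NH1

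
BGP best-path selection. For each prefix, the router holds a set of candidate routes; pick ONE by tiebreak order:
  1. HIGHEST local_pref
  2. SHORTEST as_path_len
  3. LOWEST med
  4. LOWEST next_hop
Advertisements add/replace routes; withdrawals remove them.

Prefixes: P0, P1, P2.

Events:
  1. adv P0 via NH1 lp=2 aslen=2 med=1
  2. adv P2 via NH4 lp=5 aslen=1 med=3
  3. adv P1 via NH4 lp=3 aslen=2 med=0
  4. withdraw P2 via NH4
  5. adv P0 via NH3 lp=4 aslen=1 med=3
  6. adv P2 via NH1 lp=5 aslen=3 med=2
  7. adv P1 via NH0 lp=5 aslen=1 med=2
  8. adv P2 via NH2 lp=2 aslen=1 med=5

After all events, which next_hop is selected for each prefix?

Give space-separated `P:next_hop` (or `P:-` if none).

Answer: P0:NH3 P1:NH0 P2:NH1

Derivation:
Op 1: best P0=NH1 P1=- P2=-
Op 2: best P0=NH1 P1=- P2=NH4
Op 3: best P0=NH1 P1=NH4 P2=NH4
Op 4: best P0=NH1 P1=NH4 P2=-
Op 5: best P0=NH3 P1=NH4 P2=-
Op 6: best P0=NH3 P1=NH4 P2=NH1
Op 7: best P0=NH3 P1=NH0 P2=NH1
Op 8: best P0=NH3 P1=NH0 P2=NH1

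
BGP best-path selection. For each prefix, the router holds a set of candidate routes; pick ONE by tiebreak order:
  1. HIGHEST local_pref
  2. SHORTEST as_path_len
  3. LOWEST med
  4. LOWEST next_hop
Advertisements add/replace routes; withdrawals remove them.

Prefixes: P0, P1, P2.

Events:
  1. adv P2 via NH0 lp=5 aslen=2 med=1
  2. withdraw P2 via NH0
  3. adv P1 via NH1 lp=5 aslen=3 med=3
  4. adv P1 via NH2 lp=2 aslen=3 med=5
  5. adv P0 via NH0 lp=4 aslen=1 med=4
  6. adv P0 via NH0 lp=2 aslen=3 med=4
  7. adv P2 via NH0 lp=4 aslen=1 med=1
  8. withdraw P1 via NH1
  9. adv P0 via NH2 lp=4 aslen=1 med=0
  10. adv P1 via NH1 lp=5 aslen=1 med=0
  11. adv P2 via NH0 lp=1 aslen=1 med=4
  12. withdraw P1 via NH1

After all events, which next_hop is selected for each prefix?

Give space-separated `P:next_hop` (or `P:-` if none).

Answer: P0:NH2 P1:NH2 P2:NH0

Derivation:
Op 1: best P0=- P1=- P2=NH0
Op 2: best P0=- P1=- P2=-
Op 3: best P0=- P1=NH1 P2=-
Op 4: best P0=- P1=NH1 P2=-
Op 5: best P0=NH0 P1=NH1 P2=-
Op 6: best P0=NH0 P1=NH1 P2=-
Op 7: best P0=NH0 P1=NH1 P2=NH0
Op 8: best P0=NH0 P1=NH2 P2=NH0
Op 9: best P0=NH2 P1=NH2 P2=NH0
Op 10: best P0=NH2 P1=NH1 P2=NH0
Op 11: best P0=NH2 P1=NH1 P2=NH0
Op 12: best P0=NH2 P1=NH2 P2=NH0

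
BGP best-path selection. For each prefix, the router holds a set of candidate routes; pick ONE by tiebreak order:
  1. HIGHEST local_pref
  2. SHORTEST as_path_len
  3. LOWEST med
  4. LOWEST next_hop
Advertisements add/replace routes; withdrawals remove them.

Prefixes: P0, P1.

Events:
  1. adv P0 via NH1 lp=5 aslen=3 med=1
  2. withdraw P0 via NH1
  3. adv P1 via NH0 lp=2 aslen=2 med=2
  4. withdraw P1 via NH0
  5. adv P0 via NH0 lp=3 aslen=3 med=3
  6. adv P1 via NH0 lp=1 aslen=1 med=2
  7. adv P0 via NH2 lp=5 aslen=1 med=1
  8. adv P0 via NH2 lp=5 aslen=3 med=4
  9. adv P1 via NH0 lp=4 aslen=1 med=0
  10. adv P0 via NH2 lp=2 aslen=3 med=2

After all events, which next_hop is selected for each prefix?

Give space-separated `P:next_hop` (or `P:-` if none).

Answer: P0:NH0 P1:NH0

Derivation:
Op 1: best P0=NH1 P1=-
Op 2: best P0=- P1=-
Op 3: best P0=- P1=NH0
Op 4: best P0=- P1=-
Op 5: best P0=NH0 P1=-
Op 6: best P0=NH0 P1=NH0
Op 7: best P0=NH2 P1=NH0
Op 8: best P0=NH2 P1=NH0
Op 9: best P0=NH2 P1=NH0
Op 10: best P0=NH0 P1=NH0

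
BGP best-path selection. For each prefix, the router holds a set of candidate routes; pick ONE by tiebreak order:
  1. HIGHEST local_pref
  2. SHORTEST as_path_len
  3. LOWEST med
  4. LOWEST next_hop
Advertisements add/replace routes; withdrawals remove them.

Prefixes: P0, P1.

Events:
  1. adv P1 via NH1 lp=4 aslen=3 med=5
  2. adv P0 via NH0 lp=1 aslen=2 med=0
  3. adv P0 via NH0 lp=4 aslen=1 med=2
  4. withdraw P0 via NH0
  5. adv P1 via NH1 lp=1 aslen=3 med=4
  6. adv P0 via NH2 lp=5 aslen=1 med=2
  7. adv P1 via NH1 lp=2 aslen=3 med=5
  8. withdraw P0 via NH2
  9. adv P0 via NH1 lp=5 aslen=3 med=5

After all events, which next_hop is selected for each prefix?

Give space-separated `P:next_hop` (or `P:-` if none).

Answer: P0:NH1 P1:NH1

Derivation:
Op 1: best P0=- P1=NH1
Op 2: best P0=NH0 P1=NH1
Op 3: best P0=NH0 P1=NH1
Op 4: best P0=- P1=NH1
Op 5: best P0=- P1=NH1
Op 6: best P0=NH2 P1=NH1
Op 7: best P0=NH2 P1=NH1
Op 8: best P0=- P1=NH1
Op 9: best P0=NH1 P1=NH1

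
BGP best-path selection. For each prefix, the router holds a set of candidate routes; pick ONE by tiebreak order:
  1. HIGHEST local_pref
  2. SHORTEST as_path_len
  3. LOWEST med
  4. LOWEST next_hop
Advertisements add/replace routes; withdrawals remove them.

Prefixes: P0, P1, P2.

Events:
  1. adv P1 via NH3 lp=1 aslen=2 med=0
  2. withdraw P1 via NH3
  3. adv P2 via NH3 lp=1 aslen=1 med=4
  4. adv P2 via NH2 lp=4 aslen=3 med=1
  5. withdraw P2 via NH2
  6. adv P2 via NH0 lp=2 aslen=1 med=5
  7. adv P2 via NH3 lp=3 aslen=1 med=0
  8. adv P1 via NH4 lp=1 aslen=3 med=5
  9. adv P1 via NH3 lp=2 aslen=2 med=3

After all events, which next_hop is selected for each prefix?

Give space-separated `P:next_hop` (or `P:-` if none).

Answer: P0:- P1:NH3 P2:NH3

Derivation:
Op 1: best P0=- P1=NH3 P2=-
Op 2: best P0=- P1=- P2=-
Op 3: best P0=- P1=- P2=NH3
Op 4: best P0=- P1=- P2=NH2
Op 5: best P0=- P1=- P2=NH3
Op 6: best P0=- P1=- P2=NH0
Op 7: best P0=- P1=- P2=NH3
Op 8: best P0=- P1=NH4 P2=NH3
Op 9: best P0=- P1=NH3 P2=NH3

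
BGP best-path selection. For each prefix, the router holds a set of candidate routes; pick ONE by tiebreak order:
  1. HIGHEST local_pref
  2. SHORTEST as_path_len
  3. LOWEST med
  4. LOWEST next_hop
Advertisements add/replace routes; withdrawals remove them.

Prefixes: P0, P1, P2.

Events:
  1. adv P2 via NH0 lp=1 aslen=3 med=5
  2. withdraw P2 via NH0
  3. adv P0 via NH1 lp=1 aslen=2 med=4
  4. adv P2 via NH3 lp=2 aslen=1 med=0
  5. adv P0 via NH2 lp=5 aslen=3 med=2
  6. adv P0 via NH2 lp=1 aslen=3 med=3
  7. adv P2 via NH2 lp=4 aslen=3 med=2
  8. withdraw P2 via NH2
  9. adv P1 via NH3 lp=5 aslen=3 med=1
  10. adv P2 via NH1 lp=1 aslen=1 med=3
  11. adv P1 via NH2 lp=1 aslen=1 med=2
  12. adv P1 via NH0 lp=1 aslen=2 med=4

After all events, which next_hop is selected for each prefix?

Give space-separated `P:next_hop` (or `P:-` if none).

Answer: P0:NH1 P1:NH3 P2:NH3

Derivation:
Op 1: best P0=- P1=- P2=NH0
Op 2: best P0=- P1=- P2=-
Op 3: best P0=NH1 P1=- P2=-
Op 4: best P0=NH1 P1=- P2=NH3
Op 5: best P0=NH2 P1=- P2=NH3
Op 6: best P0=NH1 P1=- P2=NH3
Op 7: best P0=NH1 P1=- P2=NH2
Op 8: best P0=NH1 P1=- P2=NH3
Op 9: best P0=NH1 P1=NH3 P2=NH3
Op 10: best P0=NH1 P1=NH3 P2=NH3
Op 11: best P0=NH1 P1=NH3 P2=NH3
Op 12: best P0=NH1 P1=NH3 P2=NH3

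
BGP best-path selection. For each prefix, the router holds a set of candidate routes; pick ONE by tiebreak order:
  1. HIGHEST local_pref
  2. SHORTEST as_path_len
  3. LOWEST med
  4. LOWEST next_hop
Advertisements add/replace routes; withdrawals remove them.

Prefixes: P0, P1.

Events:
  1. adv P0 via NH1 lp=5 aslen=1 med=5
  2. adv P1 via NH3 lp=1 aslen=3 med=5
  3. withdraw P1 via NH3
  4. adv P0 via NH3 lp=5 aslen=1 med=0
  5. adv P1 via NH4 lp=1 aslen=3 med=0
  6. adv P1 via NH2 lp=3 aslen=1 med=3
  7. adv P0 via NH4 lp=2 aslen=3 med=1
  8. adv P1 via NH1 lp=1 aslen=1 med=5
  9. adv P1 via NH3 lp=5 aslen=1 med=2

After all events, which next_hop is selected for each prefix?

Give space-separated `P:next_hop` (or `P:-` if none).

Op 1: best P0=NH1 P1=-
Op 2: best P0=NH1 P1=NH3
Op 3: best P0=NH1 P1=-
Op 4: best P0=NH3 P1=-
Op 5: best P0=NH3 P1=NH4
Op 6: best P0=NH3 P1=NH2
Op 7: best P0=NH3 P1=NH2
Op 8: best P0=NH3 P1=NH2
Op 9: best P0=NH3 P1=NH3

Answer: P0:NH3 P1:NH3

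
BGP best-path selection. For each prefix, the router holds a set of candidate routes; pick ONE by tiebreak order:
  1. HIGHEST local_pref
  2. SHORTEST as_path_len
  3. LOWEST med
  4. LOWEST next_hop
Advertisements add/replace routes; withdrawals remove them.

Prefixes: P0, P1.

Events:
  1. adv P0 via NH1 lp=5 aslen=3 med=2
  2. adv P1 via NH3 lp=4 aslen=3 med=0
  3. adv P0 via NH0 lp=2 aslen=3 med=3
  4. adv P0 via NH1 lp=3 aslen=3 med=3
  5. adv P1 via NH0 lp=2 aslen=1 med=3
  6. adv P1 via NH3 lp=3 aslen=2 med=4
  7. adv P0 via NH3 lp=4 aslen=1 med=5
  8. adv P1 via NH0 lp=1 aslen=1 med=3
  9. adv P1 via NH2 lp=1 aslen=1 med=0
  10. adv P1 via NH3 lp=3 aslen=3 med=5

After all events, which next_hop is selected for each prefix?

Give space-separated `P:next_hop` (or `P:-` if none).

Op 1: best P0=NH1 P1=-
Op 2: best P0=NH1 P1=NH3
Op 3: best P0=NH1 P1=NH3
Op 4: best P0=NH1 P1=NH3
Op 5: best P0=NH1 P1=NH3
Op 6: best P0=NH1 P1=NH3
Op 7: best P0=NH3 P1=NH3
Op 8: best P0=NH3 P1=NH3
Op 9: best P0=NH3 P1=NH3
Op 10: best P0=NH3 P1=NH3

Answer: P0:NH3 P1:NH3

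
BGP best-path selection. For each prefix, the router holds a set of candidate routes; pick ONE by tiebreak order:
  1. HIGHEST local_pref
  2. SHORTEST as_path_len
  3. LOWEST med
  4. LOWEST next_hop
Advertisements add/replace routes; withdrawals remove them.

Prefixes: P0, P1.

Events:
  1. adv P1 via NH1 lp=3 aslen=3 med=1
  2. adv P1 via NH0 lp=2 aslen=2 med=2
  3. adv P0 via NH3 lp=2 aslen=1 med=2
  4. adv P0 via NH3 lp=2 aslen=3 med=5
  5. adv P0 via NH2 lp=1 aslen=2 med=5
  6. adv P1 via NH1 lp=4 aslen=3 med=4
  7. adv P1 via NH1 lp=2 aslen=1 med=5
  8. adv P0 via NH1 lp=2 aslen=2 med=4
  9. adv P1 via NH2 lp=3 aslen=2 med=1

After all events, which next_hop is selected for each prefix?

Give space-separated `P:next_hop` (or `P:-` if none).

Op 1: best P0=- P1=NH1
Op 2: best P0=- P1=NH1
Op 3: best P0=NH3 P1=NH1
Op 4: best P0=NH3 P1=NH1
Op 5: best P0=NH3 P1=NH1
Op 6: best P0=NH3 P1=NH1
Op 7: best P0=NH3 P1=NH1
Op 8: best P0=NH1 P1=NH1
Op 9: best P0=NH1 P1=NH2

Answer: P0:NH1 P1:NH2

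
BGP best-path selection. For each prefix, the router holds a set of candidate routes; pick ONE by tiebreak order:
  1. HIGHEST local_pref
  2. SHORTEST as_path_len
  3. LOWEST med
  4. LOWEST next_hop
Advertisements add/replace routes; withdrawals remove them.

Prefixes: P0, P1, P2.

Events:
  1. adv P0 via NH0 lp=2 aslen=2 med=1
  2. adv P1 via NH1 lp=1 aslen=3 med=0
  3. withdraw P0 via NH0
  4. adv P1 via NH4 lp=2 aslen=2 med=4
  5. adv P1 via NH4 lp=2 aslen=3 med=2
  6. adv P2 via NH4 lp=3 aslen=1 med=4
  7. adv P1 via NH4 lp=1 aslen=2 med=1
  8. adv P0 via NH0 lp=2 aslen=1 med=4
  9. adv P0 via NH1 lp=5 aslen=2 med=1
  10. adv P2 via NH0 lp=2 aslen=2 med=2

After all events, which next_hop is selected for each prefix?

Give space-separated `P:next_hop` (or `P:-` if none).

Op 1: best P0=NH0 P1=- P2=-
Op 2: best P0=NH0 P1=NH1 P2=-
Op 3: best P0=- P1=NH1 P2=-
Op 4: best P0=- P1=NH4 P2=-
Op 5: best P0=- P1=NH4 P2=-
Op 6: best P0=- P1=NH4 P2=NH4
Op 7: best P0=- P1=NH4 P2=NH4
Op 8: best P0=NH0 P1=NH4 P2=NH4
Op 9: best P0=NH1 P1=NH4 P2=NH4
Op 10: best P0=NH1 P1=NH4 P2=NH4

Answer: P0:NH1 P1:NH4 P2:NH4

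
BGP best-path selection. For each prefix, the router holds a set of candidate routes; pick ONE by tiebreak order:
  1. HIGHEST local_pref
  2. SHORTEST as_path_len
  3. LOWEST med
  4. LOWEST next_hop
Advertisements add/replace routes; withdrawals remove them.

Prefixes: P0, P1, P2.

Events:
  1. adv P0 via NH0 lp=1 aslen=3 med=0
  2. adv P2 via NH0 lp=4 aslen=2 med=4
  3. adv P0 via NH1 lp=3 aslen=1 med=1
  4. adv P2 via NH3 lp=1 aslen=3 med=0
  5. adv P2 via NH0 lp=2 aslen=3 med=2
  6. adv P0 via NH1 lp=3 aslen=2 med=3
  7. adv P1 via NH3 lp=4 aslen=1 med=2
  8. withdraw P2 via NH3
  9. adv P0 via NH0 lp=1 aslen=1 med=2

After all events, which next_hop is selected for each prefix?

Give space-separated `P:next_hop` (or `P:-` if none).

Op 1: best P0=NH0 P1=- P2=-
Op 2: best P0=NH0 P1=- P2=NH0
Op 3: best P0=NH1 P1=- P2=NH0
Op 4: best P0=NH1 P1=- P2=NH0
Op 5: best P0=NH1 P1=- P2=NH0
Op 6: best P0=NH1 P1=- P2=NH0
Op 7: best P0=NH1 P1=NH3 P2=NH0
Op 8: best P0=NH1 P1=NH3 P2=NH0
Op 9: best P0=NH1 P1=NH3 P2=NH0

Answer: P0:NH1 P1:NH3 P2:NH0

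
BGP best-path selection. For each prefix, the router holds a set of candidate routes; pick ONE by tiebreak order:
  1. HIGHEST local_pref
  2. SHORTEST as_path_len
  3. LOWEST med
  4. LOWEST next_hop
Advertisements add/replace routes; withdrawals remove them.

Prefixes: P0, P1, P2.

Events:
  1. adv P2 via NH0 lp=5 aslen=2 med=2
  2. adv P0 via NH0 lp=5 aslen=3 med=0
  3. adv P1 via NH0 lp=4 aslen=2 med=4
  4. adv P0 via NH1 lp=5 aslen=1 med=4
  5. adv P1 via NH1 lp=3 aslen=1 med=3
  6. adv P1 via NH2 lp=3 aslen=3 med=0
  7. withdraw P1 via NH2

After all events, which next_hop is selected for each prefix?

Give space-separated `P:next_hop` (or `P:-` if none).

Op 1: best P0=- P1=- P2=NH0
Op 2: best P0=NH0 P1=- P2=NH0
Op 3: best P0=NH0 P1=NH0 P2=NH0
Op 4: best P0=NH1 P1=NH0 P2=NH0
Op 5: best P0=NH1 P1=NH0 P2=NH0
Op 6: best P0=NH1 P1=NH0 P2=NH0
Op 7: best P0=NH1 P1=NH0 P2=NH0

Answer: P0:NH1 P1:NH0 P2:NH0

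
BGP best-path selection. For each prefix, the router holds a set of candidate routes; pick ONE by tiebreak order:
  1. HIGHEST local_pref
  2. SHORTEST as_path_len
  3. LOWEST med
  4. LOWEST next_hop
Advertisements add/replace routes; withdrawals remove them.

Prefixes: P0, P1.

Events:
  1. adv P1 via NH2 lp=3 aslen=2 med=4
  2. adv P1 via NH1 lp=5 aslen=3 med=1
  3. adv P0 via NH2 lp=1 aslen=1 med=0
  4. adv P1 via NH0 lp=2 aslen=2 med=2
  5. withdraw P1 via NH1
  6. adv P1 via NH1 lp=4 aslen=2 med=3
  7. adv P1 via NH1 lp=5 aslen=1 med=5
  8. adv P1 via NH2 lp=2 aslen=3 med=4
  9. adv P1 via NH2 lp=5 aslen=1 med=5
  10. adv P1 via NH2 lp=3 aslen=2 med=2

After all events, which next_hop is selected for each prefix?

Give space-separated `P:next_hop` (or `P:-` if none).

Answer: P0:NH2 P1:NH1

Derivation:
Op 1: best P0=- P1=NH2
Op 2: best P0=- P1=NH1
Op 3: best P0=NH2 P1=NH1
Op 4: best P0=NH2 P1=NH1
Op 5: best P0=NH2 P1=NH2
Op 6: best P0=NH2 P1=NH1
Op 7: best P0=NH2 P1=NH1
Op 8: best P0=NH2 P1=NH1
Op 9: best P0=NH2 P1=NH1
Op 10: best P0=NH2 P1=NH1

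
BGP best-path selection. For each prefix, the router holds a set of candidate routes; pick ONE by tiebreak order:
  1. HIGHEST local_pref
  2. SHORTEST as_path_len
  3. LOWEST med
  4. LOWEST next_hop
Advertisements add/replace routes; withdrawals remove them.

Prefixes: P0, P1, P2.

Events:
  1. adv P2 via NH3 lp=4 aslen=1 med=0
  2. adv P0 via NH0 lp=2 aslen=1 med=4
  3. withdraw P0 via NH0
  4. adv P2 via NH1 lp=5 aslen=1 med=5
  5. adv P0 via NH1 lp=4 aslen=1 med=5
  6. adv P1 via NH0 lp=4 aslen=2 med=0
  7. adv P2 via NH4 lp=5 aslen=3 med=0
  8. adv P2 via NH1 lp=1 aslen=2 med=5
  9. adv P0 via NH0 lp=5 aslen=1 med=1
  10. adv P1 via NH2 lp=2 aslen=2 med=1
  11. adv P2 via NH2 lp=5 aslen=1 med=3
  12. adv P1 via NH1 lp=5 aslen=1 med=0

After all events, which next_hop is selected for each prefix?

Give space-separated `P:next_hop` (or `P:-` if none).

Answer: P0:NH0 P1:NH1 P2:NH2

Derivation:
Op 1: best P0=- P1=- P2=NH3
Op 2: best P0=NH0 P1=- P2=NH3
Op 3: best P0=- P1=- P2=NH3
Op 4: best P0=- P1=- P2=NH1
Op 5: best P0=NH1 P1=- P2=NH1
Op 6: best P0=NH1 P1=NH0 P2=NH1
Op 7: best P0=NH1 P1=NH0 P2=NH1
Op 8: best P0=NH1 P1=NH0 P2=NH4
Op 9: best P0=NH0 P1=NH0 P2=NH4
Op 10: best P0=NH0 P1=NH0 P2=NH4
Op 11: best P0=NH0 P1=NH0 P2=NH2
Op 12: best P0=NH0 P1=NH1 P2=NH2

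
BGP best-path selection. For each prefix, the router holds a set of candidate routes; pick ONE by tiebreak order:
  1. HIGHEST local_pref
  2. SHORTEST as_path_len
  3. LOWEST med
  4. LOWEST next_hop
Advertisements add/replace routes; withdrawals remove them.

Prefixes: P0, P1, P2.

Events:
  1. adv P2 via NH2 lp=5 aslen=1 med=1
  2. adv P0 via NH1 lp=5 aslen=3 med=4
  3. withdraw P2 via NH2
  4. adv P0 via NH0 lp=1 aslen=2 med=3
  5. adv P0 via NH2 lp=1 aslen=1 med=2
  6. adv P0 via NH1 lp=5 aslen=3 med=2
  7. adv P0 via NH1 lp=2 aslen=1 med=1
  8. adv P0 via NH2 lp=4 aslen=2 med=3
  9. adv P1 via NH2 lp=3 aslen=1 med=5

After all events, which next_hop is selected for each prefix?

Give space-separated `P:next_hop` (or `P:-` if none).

Op 1: best P0=- P1=- P2=NH2
Op 2: best P0=NH1 P1=- P2=NH2
Op 3: best P0=NH1 P1=- P2=-
Op 4: best P0=NH1 P1=- P2=-
Op 5: best P0=NH1 P1=- P2=-
Op 6: best P0=NH1 P1=- P2=-
Op 7: best P0=NH1 P1=- P2=-
Op 8: best P0=NH2 P1=- P2=-
Op 9: best P0=NH2 P1=NH2 P2=-

Answer: P0:NH2 P1:NH2 P2:-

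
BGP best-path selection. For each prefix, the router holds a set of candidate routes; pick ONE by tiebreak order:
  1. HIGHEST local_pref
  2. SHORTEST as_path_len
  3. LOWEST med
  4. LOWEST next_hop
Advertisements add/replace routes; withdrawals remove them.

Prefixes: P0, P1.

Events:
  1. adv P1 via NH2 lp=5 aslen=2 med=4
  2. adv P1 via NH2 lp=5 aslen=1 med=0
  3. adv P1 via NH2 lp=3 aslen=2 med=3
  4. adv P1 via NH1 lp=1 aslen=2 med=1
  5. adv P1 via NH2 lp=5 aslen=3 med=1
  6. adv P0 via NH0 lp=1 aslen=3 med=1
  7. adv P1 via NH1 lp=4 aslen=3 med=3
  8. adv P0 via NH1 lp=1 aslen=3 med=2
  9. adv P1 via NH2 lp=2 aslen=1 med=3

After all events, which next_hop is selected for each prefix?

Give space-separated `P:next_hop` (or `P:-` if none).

Op 1: best P0=- P1=NH2
Op 2: best P0=- P1=NH2
Op 3: best P0=- P1=NH2
Op 4: best P0=- P1=NH2
Op 5: best P0=- P1=NH2
Op 6: best P0=NH0 P1=NH2
Op 7: best P0=NH0 P1=NH2
Op 8: best P0=NH0 P1=NH2
Op 9: best P0=NH0 P1=NH1

Answer: P0:NH0 P1:NH1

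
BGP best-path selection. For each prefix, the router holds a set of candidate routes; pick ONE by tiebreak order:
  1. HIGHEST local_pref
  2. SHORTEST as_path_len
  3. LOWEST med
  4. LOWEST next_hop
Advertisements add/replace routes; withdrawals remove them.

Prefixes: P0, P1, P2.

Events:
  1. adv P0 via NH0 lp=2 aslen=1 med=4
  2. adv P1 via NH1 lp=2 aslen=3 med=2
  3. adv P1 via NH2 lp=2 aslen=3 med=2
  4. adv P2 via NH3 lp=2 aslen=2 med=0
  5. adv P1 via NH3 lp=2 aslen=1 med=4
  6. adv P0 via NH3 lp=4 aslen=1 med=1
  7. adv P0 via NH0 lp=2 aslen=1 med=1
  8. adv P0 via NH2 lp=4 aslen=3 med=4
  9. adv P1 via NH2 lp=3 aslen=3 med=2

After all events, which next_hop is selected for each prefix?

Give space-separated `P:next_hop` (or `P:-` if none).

Answer: P0:NH3 P1:NH2 P2:NH3

Derivation:
Op 1: best P0=NH0 P1=- P2=-
Op 2: best P0=NH0 P1=NH1 P2=-
Op 3: best P0=NH0 P1=NH1 P2=-
Op 4: best P0=NH0 P1=NH1 P2=NH3
Op 5: best P0=NH0 P1=NH3 P2=NH3
Op 6: best P0=NH3 P1=NH3 P2=NH3
Op 7: best P0=NH3 P1=NH3 P2=NH3
Op 8: best P0=NH3 P1=NH3 P2=NH3
Op 9: best P0=NH3 P1=NH2 P2=NH3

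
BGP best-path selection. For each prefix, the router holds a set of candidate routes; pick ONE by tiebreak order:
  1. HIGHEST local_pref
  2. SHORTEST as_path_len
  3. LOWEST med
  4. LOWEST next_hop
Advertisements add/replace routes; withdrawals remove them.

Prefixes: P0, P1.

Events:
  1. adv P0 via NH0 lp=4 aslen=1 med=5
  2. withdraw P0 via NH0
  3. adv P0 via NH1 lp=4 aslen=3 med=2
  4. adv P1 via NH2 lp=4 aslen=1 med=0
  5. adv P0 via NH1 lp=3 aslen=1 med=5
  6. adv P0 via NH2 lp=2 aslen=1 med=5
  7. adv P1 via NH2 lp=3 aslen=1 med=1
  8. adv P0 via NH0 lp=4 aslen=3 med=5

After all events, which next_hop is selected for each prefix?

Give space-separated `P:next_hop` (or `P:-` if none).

Answer: P0:NH0 P1:NH2

Derivation:
Op 1: best P0=NH0 P1=-
Op 2: best P0=- P1=-
Op 3: best P0=NH1 P1=-
Op 4: best P0=NH1 P1=NH2
Op 5: best P0=NH1 P1=NH2
Op 6: best P0=NH1 P1=NH2
Op 7: best P0=NH1 P1=NH2
Op 8: best P0=NH0 P1=NH2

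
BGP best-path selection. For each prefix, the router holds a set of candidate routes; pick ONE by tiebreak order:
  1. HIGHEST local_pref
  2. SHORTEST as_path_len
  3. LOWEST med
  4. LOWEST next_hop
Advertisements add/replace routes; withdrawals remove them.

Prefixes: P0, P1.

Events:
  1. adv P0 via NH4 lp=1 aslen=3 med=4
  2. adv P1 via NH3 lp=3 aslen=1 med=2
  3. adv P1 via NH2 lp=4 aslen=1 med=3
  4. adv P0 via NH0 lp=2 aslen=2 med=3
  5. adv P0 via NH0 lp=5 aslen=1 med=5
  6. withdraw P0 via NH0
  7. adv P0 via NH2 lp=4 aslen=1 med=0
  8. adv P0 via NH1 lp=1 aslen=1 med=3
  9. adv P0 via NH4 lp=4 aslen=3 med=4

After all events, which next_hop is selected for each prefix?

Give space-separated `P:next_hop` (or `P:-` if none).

Answer: P0:NH2 P1:NH2

Derivation:
Op 1: best P0=NH4 P1=-
Op 2: best P0=NH4 P1=NH3
Op 3: best P0=NH4 P1=NH2
Op 4: best P0=NH0 P1=NH2
Op 5: best P0=NH0 P1=NH2
Op 6: best P0=NH4 P1=NH2
Op 7: best P0=NH2 P1=NH2
Op 8: best P0=NH2 P1=NH2
Op 9: best P0=NH2 P1=NH2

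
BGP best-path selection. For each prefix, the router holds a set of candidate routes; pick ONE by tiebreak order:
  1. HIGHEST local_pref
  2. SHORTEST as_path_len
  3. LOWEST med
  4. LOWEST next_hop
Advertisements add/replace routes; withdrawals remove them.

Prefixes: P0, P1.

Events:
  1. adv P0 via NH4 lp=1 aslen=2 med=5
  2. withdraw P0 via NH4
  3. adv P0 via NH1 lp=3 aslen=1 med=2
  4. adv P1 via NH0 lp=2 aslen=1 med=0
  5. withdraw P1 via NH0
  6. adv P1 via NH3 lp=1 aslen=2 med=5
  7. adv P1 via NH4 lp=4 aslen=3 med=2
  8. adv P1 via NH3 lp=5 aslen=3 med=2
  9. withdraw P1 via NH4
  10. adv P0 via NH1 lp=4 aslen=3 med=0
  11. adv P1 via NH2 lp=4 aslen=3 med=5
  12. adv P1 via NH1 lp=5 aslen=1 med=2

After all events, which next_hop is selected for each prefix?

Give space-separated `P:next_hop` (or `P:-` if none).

Answer: P0:NH1 P1:NH1

Derivation:
Op 1: best P0=NH4 P1=-
Op 2: best P0=- P1=-
Op 3: best P0=NH1 P1=-
Op 4: best P0=NH1 P1=NH0
Op 5: best P0=NH1 P1=-
Op 6: best P0=NH1 P1=NH3
Op 7: best P0=NH1 P1=NH4
Op 8: best P0=NH1 P1=NH3
Op 9: best P0=NH1 P1=NH3
Op 10: best P0=NH1 P1=NH3
Op 11: best P0=NH1 P1=NH3
Op 12: best P0=NH1 P1=NH1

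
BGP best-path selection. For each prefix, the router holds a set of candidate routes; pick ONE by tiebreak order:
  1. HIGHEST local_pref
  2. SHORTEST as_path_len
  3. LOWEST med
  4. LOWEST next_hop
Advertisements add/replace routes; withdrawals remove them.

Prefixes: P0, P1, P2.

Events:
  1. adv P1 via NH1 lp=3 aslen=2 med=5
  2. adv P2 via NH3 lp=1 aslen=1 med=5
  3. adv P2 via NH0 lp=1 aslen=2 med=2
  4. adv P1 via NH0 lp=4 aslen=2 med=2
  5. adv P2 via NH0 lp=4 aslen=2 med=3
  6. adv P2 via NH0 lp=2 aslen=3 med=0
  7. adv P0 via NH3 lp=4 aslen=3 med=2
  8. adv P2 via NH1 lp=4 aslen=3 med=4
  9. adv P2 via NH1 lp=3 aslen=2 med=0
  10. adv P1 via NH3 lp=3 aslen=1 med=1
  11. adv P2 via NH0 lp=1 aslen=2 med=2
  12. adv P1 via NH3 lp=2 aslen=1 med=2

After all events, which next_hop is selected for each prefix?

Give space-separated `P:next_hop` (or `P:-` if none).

Op 1: best P0=- P1=NH1 P2=-
Op 2: best P0=- P1=NH1 P2=NH3
Op 3: best P0=- P1=NH1 P2=NH3
Op 4: best P0=- P1=NH0 P2=NH3
Op 5: best P0=- P1=NH0 P2=NH0
Op 6: best P0=- P1=NH0 P2=NH0
Op 7: best P0=NH3 P1=NH0 P2=NH0
Op 8: best P0=NH3 P1=NH0 P2=NH1
Op 9: best P0=NH3 P1=NH0 P2=NH1
Op 10: best P0=NH3 P1=NH0 P2=NH1
Op 11: best P0=NH3 P1=NH0 P2=NH1
Op 12: best P0=NH3 P1=NH0 P2=NH1

Answer: P0:NH3 P1:NH0 P2:NH1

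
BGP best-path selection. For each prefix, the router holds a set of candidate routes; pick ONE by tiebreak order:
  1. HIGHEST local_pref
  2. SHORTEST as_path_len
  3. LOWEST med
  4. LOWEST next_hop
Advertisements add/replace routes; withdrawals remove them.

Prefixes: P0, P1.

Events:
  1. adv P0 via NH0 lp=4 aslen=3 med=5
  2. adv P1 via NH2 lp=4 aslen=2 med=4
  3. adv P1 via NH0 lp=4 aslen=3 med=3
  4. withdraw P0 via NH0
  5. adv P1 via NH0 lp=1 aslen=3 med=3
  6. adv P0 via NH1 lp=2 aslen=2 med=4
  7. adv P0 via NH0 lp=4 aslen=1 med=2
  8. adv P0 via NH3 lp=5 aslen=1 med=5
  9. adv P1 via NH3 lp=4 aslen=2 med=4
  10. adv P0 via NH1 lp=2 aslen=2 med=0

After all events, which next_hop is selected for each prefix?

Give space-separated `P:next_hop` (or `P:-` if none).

Op 1: best P0=NH0 P1=-
Op 2: best P0=NH0 P1=NH2
Op 3: best P0=NH0 P1=NH2
Op 4: best P0=- P1=NH2
Op 5: best P0=- P1=NH2
Op 6: best P0=NH1 P1=NH2
Op 7: best P0=NH0 P1=NH2
Op 8: best P0=NH3 P1=NH2
Op 9: best P0=NH3 P1=NH2
Op 10: best P0=NH3 P1=NH2

Answer: P0:NH3 P1:NH2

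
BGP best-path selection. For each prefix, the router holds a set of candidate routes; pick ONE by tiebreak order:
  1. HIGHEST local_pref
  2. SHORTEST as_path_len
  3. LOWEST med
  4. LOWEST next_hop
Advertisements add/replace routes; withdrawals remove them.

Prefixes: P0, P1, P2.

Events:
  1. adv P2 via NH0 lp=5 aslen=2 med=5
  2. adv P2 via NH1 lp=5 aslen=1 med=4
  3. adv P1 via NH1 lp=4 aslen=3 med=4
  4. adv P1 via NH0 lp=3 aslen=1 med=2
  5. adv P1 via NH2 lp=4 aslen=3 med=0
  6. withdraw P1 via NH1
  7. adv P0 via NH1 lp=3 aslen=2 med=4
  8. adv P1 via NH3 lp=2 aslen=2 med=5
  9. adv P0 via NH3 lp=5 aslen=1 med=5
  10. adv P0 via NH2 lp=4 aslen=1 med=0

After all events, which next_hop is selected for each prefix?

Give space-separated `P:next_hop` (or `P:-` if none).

Answer: P0:NH3 P1:NH2 P2:NH1

Derivation:
Op 1: best P0=- P1=- P2=NH0
Op 2: best P0=- P1=- P2=NH1
Op 3: best P0=- P1=NH1 P2=NH1
Op 4: best P0=- P1=NH1 P2=NH1
Op 5: best P0=- P1=NH2 P2=NH1
Op 6: best P0=- P1=NH2 P2=NH1
Op 7: best P0=NH1 P1=NH2 P2=NH1
Op 8: best P0=NH1 P1=NH2 P2=NH1
Op 9: best P0=NH3 P1=NH2 P2=NH1
Op 10: best P0=NH3 P1=NH2 P2=NH1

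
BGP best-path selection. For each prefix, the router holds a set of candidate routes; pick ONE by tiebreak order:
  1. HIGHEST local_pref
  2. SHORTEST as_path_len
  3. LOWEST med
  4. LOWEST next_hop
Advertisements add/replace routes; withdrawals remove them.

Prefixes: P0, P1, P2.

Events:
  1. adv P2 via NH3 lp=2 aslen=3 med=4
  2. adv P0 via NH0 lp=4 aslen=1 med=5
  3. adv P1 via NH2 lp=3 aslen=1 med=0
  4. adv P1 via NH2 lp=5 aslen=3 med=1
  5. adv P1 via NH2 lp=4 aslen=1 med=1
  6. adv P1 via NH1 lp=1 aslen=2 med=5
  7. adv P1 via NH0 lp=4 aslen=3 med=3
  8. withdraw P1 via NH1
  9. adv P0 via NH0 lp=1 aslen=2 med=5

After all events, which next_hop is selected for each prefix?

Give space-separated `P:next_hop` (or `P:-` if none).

Answer: P0:NH0 P1:NH2 P2:NH3

Derivation:
Op 1: best P0=- P1=- P2=NH3
Op 2: best P0=NH0 P1=- P2=NH3
Op 3: best P0=NH0 P1=NH2 P2=NH3
Op 4: best P0=NH0 P1=NH2 P2=NH3
Op 5: best P0=NH0 P1=NH2 P2=NH3
Op 6: best P0=NH0 P1=NH2 P2=NH3
Op 7: best P0=NH0 P1=NH2 P2=NH3
Op 8: best P0=NH0 P1=NH2 P2=NH3
Op 9: best P0=NH0 P1=NH2 P2=NH3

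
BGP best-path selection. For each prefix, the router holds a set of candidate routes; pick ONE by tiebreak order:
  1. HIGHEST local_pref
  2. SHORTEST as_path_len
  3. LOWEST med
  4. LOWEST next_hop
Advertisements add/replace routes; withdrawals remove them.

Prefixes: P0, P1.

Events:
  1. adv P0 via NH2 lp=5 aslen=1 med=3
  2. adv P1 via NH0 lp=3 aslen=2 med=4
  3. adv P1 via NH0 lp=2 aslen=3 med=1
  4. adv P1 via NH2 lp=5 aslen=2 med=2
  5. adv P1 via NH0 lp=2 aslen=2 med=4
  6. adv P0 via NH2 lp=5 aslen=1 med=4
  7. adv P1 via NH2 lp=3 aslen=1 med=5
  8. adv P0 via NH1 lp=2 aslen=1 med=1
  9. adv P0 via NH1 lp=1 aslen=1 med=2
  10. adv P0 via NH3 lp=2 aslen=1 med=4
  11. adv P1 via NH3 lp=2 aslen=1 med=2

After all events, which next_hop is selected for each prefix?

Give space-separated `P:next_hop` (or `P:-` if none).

Answer: P0:NH2 P1:NH2

Derivation:
Op 1: best P0=NH2 P1=-
Op 2: best P0=NH2 P1=NH0
Op 3: best P0=NH2 P1=NH0
Op 4: best P0=NH2 P1=NH2
Op 5: best P0=NH2 P1=NH2
Op 6: best P0=NH2 P1=NH2
Op 7: best P0=NH2 P1=NH2
Op 8: best P0=NH2 P1=NH2
Op 9: best P0=NH2 P1=NH2
Op 10: best P0=NH2 P1=NH2
Op 11: best P0=NH2 P1=NH2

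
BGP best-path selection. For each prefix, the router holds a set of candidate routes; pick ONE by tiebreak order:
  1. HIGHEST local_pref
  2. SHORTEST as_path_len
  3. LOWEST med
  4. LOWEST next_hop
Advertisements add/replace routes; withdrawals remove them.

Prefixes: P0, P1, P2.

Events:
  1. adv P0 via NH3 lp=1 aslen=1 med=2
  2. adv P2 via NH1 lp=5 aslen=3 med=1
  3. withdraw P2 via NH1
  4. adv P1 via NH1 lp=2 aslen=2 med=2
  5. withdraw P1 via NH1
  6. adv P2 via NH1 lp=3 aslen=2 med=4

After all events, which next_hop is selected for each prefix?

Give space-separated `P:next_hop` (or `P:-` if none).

Op 1: best P0=NH3 P1=- P2=-
Op 2: best P0=NH3 P1=- P2=NH1
Op 3: best P0=NH3 P1=- P2=-
Op 4: best P0=NH3 P1=NH1 P2=-
Op 5: best P0=NH3 P1=- P2=-
Op 6: best P0=NH3 P1=- P2=NH1

Answer: P0:NH3 P1:- P2:NH1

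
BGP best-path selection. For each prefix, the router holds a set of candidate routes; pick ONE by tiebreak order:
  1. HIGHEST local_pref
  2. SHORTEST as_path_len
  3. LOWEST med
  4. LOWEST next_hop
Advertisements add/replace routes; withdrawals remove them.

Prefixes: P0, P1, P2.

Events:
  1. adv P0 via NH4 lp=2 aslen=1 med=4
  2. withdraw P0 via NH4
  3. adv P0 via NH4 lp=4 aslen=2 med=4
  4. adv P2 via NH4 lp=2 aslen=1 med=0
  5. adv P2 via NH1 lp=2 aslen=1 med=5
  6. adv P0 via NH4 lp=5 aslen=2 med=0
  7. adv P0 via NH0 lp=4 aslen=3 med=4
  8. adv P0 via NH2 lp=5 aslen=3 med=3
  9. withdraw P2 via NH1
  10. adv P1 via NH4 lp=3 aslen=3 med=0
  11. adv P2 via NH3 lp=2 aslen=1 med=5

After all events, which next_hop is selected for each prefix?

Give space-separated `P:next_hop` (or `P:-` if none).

Answer: P0:NH4 P1:NH4 P2:NH4

Derivation:
Op 1: best P0=NH4 P1=- P2=-
Op 2: best P0=- P1=- P2=-
Op 3: best P0=NH4 P1=- P2=-
Op 4: best P0=NH4 P1=- P2=NH4
Op 5: best P0=NH4 P1=- P2=NH4
Op 6: best P0=NH4 P1=- P2=NH4
Op 7: best P0=NH4 P1=- P2=NH4
Op 8: best P0=NH4 P1=- P2=NH4
Op 9: best P0=NH4 P1=- P2=NH4
Op 10: best P0=NH4 P1=NH4 P2=NH4
Op 11: best P0=NH4 P1=NH4 P2=NH4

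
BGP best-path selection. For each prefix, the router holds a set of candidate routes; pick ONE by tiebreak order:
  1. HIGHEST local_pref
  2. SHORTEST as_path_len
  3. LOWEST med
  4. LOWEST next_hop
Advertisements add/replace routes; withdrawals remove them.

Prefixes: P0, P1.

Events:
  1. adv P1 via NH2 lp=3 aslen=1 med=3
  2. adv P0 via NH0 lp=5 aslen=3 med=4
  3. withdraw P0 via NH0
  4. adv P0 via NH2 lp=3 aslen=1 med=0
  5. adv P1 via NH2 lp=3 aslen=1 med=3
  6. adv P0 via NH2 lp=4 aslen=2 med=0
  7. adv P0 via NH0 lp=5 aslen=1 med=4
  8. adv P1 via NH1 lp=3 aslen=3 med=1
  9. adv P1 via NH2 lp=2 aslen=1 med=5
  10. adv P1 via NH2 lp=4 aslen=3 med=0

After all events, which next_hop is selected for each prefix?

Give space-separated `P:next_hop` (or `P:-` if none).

Op 1: best P0=- P1=NH2
Op 2: best P0=NH0 P1=NH2
Op 3: best P0=- P1=NH2
Op 4: best P0=NH2 P1=NH2
Op 5: best P0=NH2 P1=NH2
Op 6: best P0=NH2 P1=NH2
Op 7: best P0=NH0 P1=NH2
Op 8: best P0=NH0 P1=NH2
Op 9: best P0=NH0 P1=NH1
Op 10: best P0=NH0 P1=NH2

Answer: P0:NH0 P1:NH2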